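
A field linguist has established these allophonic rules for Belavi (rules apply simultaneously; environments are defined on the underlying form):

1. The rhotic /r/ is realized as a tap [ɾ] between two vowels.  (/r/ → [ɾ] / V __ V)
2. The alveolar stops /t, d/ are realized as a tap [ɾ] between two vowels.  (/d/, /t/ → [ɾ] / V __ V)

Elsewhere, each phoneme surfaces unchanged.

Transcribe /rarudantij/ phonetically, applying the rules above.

[raɾuɾantij]

/r/ (word-initial) fails the environment for rule 1, so it stays [r].
/a/ — not in any rule's target class → [a].
/r/ (between /a/ and /u/): between two vowels, so rule 1 applies → [ɾ].
/u/ (between /r/ and /d/) is unaffected → [u].
Rule 2 applies to /d/ (between /u/ and /a/: between two vowels) → [ɾ].
/a/ stays [a].
/n/ (between /a/ and /t/): no rule targets it → [n].
/t/ — between /n/ and /i/; rule 2 does not apply here → [t].
/i/ stays [i].
/j/ (word-final) is unaffected → [j].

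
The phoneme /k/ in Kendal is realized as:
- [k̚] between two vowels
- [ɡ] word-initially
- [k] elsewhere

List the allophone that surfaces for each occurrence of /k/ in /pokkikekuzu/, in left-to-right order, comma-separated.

Occurrence 1 (position 3): no conditioning environment matches → elsewhere allophone [k].
Occurrence 2 (position 4): no conditioning environment matches → elsewhere allophone [k].
Occurrence 3 (position 6): between two vowels → [k̚].
Occurrence 4 (position 8): between two vowels → [k̚].

[k], [k], [k̚], [k̚]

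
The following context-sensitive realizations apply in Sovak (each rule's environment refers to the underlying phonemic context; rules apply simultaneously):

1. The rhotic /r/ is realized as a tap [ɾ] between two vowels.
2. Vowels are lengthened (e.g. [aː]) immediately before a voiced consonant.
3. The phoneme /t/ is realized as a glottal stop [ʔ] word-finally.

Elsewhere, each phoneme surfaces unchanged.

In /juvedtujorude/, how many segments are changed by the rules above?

6

Segments that undergo a rule: /u/ → [uː] (rule 2); /e/ → [eː] (rule 2); /u/ → [uː] (rule 2); /o/ → [oː] (rule 2); /r/ → [ɾ] (rule 1); /u/ → [uː] (rule 2).
All other segments surface unchanged.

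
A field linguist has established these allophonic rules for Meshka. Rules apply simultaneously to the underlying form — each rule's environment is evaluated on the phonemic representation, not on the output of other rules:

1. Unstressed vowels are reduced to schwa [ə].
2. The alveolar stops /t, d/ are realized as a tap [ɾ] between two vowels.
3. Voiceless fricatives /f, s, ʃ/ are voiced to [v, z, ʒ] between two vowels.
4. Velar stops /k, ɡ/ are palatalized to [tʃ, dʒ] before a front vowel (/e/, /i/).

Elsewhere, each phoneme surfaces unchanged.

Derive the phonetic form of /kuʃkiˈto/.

[kəʃtʃəˈɾo]

/k/ (word-initial): rule 4 targets it, but not before a front vowel → unchanged [k].
/u/ (between /k/ and /ʃ/) occurs in an unstressed syllable → [ə] by rule 1.
/ʃ/ (between /u/ and /k/) fails the environment for rule 3, so it stays [ʃ].
/k/ (between /ʃ/ and /i/) occurs before a front vowel → [tʃ] by rule 4.
/i/ (between /k/ and /t/): in an unstressed syllable, so rule 1 applies → [ə].
Rule 2 applies to /t/ (between /i/ and /o/: between two vowels) → [ɾ].
/o/ (word-final) fails the environment for rule 1, so it stays [o].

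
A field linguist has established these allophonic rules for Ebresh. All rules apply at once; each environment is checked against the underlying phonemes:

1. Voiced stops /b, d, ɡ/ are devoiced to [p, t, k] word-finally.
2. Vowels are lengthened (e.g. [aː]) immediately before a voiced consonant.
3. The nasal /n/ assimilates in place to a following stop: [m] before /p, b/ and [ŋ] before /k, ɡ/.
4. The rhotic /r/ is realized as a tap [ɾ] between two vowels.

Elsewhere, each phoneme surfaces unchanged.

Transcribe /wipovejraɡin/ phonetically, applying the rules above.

/w/ (word-initial) is unaffected → [w].
/i/ (between /w/ and /p/) is in the target of rule 2 but the environment (before a voiced consonant) is not met → [i].
/p/ (between /i/ and /o/) is unaffected → [p].
/o/ (between /p/ and /v/) occurs before a voiced consonant → [oː] by rule 2.
/v/ (between /o/ and /e/) is unaffected → [v].
Rule 2 applies to /e/ (between /v/ and /j/: before a voiced consonant) → [eː].
/j/ — not in any rule's target class → [j].
/r/ (between /j/ and /a/) fails the environment for rule 4, so it stays [r].
/a/ (between /r/ and /ɡ/): before a voiced consonant, so rule 2 applies → [aː].
/ɡ/ — between /a/ and /i/; rule 1 does not apply here → [ɡ].
/i/ (between /ɡ/ and /n/) occurs before a voiced consonant → [iː] by rule 2.
/n/ — word-final; rule 3 does not apply here → [n].

[wipoːveːjraːɡiːn]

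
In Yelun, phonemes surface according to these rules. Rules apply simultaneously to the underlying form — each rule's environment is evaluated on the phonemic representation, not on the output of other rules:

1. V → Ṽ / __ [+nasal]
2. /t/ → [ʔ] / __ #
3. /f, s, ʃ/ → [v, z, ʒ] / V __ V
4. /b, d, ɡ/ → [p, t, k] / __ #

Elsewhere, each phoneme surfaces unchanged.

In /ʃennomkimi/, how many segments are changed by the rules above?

3

Segments that undergo a rule: /e/ → [ẽ] (rule 1); /o/ → [õ] (rule 1); /i/ → [ĩ] (rule 1).
All other segments surface unchanged.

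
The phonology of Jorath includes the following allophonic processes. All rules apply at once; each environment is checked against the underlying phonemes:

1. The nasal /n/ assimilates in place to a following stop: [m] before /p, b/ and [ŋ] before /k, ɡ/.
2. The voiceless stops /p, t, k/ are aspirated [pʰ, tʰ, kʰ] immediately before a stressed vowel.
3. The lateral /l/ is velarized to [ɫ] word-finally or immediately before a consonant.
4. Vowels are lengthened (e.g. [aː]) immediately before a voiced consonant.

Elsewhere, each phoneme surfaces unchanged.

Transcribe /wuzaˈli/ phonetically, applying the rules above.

[wuːzaːˈli]

/w/ stays [w].
/u/ (between /w/ and /z/): before a voiced consonant, so rule 4 applies → [uː].
/z/ (between /u/ and /a/): no rule targets it → [z].
Rule 4 applies to /a/ (between /z/ and /l/: before a voiced consonant) → [aː].
/l/ (between /a/ and /i/): rule 3 targets it, but not word-finally or immediately before a consonant → unchanged [l].
/i/ (word-final) is in the target of rule 4 but the environment (before a voiced consonant) is not met → [i].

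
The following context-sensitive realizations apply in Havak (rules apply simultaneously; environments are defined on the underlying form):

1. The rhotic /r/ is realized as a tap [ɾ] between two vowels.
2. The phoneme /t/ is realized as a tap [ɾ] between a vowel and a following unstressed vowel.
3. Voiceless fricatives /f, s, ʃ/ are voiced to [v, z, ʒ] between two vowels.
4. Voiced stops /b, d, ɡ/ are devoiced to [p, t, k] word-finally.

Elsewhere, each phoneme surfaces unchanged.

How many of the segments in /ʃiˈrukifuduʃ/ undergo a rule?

2

Segments that undergo a rule: /r/ → [ɾ] (rule 1); /f/ → [v] (rule 3).
All other segments surface unchanged.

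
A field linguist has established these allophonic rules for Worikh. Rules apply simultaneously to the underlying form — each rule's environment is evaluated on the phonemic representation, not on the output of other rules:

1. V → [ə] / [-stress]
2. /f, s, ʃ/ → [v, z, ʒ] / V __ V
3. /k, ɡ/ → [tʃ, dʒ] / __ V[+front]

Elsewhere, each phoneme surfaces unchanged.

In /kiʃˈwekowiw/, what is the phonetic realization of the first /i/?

[ə]

/i/ meets the environment for rule 1 (in an unstressed syllable) → [ə].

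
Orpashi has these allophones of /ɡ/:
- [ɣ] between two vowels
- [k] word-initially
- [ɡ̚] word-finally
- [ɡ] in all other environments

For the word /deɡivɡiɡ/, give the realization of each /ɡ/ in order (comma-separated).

[ɣ], [ɡ], [ɡ̚]

Occurrence 1 (position 3): between two vowels → [ɣ].
Occurrence 2 (position 6): no conditioning environment matches → elsewhere allophone [ɡ].
Occurrence 3 (position 8): word-finally → [ɡ̚].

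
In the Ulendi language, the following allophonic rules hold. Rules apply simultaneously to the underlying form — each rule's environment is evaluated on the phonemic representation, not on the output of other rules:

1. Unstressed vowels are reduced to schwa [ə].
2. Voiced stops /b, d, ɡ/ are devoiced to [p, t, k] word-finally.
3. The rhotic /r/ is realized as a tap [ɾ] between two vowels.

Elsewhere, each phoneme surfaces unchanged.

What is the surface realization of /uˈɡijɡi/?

[əˈɡijɡə]

/u/ (word-initial): in an unstressed syllable, so rule 1 applies → [ə].
/ɡ/ (between /u/ and /i/) fails the environment for rule 2, so it stays [ɡ].
/i/ (between /ɡ/ and /j/): rule 1 targets it, but not in an unstressed syllable → unchanged [i].
/j/ (between /i/ and /ɡ/): no rule targets it → [j].
/ɡ/ (between /j/ and /i/): rule 2 targets it, but not word-finally → unchanged [ɡ].
/i/ — word-final, in an unstressed syllable — surfaces as [ə] (rule 1).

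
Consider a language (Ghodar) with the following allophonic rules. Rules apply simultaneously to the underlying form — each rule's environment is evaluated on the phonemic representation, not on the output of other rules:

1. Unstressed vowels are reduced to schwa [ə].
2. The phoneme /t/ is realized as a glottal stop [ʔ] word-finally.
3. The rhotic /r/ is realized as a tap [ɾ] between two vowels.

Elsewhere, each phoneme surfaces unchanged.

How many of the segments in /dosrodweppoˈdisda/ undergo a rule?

5

Segments that undergo a rule: /o/ → [ə] (rule 1); /o/ → [ə] (rule 1); /e/ → [ə] (rule 1); /o/ → [ə] (rule 1); /a/ → [ə] (rule 1).
All other segments surface unchanged.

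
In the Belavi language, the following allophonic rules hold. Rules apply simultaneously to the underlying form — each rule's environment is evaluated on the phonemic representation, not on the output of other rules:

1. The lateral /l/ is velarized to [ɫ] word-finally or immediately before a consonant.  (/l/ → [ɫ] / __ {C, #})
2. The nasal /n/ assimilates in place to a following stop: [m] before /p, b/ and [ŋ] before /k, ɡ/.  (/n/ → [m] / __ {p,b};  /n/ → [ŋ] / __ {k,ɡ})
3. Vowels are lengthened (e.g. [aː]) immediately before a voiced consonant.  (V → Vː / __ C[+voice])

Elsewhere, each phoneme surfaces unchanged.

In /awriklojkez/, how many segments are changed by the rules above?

3

Segments that undergo a rule: /a/ → [aː] (rule 3); /o/ → [oː] (rule 3); /e/ → [eː] (rule 3).
All other segments surface unchanged.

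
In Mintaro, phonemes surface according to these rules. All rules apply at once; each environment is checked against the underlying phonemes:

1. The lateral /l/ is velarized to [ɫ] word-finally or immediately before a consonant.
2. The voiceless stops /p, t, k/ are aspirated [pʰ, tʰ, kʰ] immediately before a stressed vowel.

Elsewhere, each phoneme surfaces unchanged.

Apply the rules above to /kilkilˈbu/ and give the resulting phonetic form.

[kiɫkiɫˈbu]

/k/ — word-initial; rule 2 does not apply here → [k].
/i/ — not in any rule's target class → [i].
/l/ — between /i/ and /k/, word-finally or immediately before a consonant — surfaces as [ɫ] (rule 1).
/k/ (between /l/ and /i/): rule 2 targets it, but not immediately before a stressed vowel → unchanged [k].
/i/ stays [i].
/l/ (between /i/ and /b/): word-finally or immediately before a consonant, so rule 1 applies → [ɫ].
/b/ (between /l/ and /u/): no rule targets it → [b].
/u/ — not in any rule's target class → [u].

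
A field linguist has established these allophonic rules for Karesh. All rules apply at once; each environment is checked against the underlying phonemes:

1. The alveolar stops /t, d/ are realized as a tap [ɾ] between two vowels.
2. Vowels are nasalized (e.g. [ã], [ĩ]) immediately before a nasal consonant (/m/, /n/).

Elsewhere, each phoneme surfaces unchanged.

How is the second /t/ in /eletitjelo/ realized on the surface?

[t]

/t/ (between /i/ and /j/) is in the target of rule 1 but the environment (between two vowels) is not met → [t].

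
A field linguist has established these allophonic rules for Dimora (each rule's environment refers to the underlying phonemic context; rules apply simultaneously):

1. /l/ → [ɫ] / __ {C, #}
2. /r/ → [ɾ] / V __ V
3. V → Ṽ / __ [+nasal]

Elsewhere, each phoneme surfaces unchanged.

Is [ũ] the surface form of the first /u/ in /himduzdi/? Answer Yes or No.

No

/u/ (between /d/ and /z/) is in the target of rule 3 but the environment (before a nasal consonant) is not met → [u].
The actual realization is [u], not [ũ].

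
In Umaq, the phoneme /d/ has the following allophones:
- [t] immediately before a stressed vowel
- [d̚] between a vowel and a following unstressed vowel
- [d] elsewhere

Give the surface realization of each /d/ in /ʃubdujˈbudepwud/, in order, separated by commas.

[d], [d̚], [d]

Occurrence 1 (position 4): no conditioning environment matches → elsewhere allophone [d].
Occurrence 2 (position 9): between a vowel and a following unstressed vowel → [d̚].
Occurrence 3 (position 14): no conditioning environment matches → elsewhere allophone [d].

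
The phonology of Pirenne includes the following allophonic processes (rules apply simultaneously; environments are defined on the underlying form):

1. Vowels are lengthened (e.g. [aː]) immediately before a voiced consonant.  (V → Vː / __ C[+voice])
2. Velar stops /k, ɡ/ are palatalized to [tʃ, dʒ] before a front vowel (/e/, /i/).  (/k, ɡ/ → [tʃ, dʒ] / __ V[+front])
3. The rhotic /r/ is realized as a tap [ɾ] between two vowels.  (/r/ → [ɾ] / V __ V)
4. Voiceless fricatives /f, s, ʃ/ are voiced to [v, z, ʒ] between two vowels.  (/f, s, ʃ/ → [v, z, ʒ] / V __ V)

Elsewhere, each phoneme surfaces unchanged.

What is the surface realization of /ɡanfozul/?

/ɡ/ (word-initial) is in the target of rule 2 but the environment (before a front vowel) is not met → [ɡ].
/a/ (between /ɡ/ and /n/): before a voiced consonant, so rule 1 applies → [aː].
/n/ stays [n].
/f/ (between /n/ and /o/): rule 4 targets it, but not between two vowels → unchanged [f].
Rule 1 applies to /o/ (between /f/ and /z/: before a voiced consonant) → [oː].
/z/ stays [z].
/u/ meets the environment for rule 1 (before a voiced consonant) → [uː].
/l/ stays [l].

[ɡaːnfoːzuːl]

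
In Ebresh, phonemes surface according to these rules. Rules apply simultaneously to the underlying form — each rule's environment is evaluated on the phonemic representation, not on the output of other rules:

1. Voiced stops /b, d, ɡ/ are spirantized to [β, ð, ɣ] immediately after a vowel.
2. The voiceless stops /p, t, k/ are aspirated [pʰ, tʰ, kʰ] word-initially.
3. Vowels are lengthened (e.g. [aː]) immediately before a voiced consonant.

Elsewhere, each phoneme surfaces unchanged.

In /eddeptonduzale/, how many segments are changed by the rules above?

Segments that undergo a rule: /e/ → [eː] (rule 3); /d/ → [ð] (rule 1); /o/ → [oː] (rule 3); /u/ → [uː] (rule 3); /a/ → [aː] (rule 3).
All other segments surface unchanged.

5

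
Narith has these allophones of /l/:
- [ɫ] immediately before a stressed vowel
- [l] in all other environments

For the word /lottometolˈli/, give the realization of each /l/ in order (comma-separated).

Occurrence 1 (position 1): no conditioning environment matches → elsewhere allophone [l].
Occurrence 2 (position 10): no conditioning environment matches → elsewhere allophone [l].
Occurrence 3 (position 11): immediately before a stressed vowel → [ɫ].

[l], [l], [ɫ]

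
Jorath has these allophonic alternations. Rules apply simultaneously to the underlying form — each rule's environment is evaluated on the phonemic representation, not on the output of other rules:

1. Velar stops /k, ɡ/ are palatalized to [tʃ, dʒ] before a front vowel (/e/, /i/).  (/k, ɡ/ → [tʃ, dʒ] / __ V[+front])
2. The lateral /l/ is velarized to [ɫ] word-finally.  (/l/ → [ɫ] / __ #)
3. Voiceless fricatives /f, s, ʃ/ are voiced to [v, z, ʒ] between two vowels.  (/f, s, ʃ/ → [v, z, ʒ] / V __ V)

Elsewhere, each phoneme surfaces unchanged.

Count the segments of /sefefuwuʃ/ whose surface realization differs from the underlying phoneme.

Segments that undergo a rule: /f/ → [v] (rule 3); /f/ → [v] (rule 3).
All other segments surface unchanged.

2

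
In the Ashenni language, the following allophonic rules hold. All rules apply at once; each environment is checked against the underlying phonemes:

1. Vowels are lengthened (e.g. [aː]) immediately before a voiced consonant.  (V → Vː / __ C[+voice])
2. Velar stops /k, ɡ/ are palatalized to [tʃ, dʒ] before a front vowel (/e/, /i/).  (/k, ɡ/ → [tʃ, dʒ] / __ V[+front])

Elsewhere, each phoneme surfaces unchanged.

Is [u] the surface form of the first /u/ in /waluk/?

/u/ — between /l/ and /k/; rule 1 does not apply here → [u].
The actual realization is [u], which matches [u].

Yes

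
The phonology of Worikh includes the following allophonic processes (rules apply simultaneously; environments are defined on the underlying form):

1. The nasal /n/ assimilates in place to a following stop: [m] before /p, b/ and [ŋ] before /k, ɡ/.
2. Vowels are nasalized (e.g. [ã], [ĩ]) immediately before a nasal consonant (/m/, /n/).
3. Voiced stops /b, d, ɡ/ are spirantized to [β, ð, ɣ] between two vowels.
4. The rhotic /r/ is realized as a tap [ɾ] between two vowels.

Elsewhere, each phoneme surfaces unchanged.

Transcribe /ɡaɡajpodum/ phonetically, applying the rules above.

/ɡ/ — word-initial; rule 3 does not apply here → [ɡ].
/a/ — between /ɡ/ and /ɡ/; rule 2 does not apply here → [a].
/ɡ/ (between /a/ and /a/) occurs between two vowels → [ɣ] by rule 3.
/a/ (between /ɡ/ and /j/) fails the environment for rule 2, so it stays [a].
/j/ (between /a/ and /p/) is unaffected → [j].
/p/ stays [p].
/o/ (between /p/ and /d/) is in the target of rule 2 but the environment (before a nasal consonant) is not met → [o].
/d/ — between /o/ and /u/, between two vowels — surfaces as [ð] (rule 3).
Rule 2 applies to /u/ (between /d/ and /m/: before a nasal consonant) → [ũ].
/m/ (word-final): no rule targets it → [m].

[ɡaɣajpoðũm]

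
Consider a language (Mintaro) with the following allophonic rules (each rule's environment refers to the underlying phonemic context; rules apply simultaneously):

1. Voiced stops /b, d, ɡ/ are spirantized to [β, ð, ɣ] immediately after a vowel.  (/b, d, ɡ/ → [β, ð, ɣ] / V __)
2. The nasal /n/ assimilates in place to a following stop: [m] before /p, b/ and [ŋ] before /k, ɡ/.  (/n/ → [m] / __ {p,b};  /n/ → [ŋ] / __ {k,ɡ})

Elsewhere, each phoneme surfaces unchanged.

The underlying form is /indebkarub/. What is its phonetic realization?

[indeβkaruβ]

/i/ (word-initial) is unaffected → [i].
/n/ — between /i/ and /d/; rule 2 does not apply here → [n].
/d/ (between /n/ and /e/) is in the target of rule 1 but the environment (immediately after a vowel) is not met → [d].
/e/ (between /d/ and /b/): no rule targets it → [e].
/b/ (between /e/ and /k/) occurs immediately after a vowel → [β] by rule 1.
/k/ (between /b/ and /a/): no rule targets it → [k].
/a/ stays [a].
/r/ (between /a/ and /u/): no rule targets it → [r].
/u/ (between /r/ and /b/): no rule targets it → [u].
Rule 1 applies to /b/ (word-final: immediately after a vowel) → [β].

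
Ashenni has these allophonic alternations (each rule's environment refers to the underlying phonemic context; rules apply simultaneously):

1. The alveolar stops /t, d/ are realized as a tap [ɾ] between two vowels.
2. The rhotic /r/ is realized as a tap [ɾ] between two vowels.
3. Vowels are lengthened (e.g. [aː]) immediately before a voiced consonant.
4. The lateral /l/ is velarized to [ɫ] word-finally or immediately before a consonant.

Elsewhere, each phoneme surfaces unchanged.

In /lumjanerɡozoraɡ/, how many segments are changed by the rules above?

Segments that undergo a rule: /u/ → [uː] (rule 3); /a/ → [aː] (rule 3); /e/ → [eː] (rule 3); /o/ → [oː] (rule 3); /o/ → [oː] (rule 3); /r/ → [ɾ] (rule 2); /a/ → [aː] (rule 3).
All other segments surface unchanged.

7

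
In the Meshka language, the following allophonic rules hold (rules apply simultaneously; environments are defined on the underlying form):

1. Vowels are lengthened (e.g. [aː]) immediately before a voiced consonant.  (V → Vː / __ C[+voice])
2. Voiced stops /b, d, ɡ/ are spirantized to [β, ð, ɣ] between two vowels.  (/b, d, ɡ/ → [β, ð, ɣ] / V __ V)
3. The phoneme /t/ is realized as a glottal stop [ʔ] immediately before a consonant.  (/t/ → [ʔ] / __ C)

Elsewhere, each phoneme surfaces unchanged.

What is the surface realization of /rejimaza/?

/r/ stays [r].
/e/ meets the environment for rule 1 (before a voiced consonant) → [eː].
/j/ stays [j].
Rule 1 applies to /i/ (between /j/ and /m/: before a voiced consonant) → [iː].
/m/ stays [m].
/a/ meets the environment for rule 1 (before a voiced consonant) → [aː].
/z/ — not in any rule's target class → [z].
/a/ (word-final): rule 1 targets it, but not before a voiced consonant → unchanged [a].

[reːjiːmaːza]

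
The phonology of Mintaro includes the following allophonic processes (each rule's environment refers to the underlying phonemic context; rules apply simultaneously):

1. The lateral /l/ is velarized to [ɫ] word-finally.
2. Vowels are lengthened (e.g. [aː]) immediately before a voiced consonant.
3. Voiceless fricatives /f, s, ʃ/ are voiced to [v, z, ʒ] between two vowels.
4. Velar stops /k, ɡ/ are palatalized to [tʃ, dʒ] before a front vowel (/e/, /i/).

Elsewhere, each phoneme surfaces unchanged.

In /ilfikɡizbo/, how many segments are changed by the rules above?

Segments that undergo a rule: /i/ → [iː] (rule 2); /ɡ/ → [dʒ] (rule 4); /i/ → [iː] (rule 2).
All other segments surface unchanged.

3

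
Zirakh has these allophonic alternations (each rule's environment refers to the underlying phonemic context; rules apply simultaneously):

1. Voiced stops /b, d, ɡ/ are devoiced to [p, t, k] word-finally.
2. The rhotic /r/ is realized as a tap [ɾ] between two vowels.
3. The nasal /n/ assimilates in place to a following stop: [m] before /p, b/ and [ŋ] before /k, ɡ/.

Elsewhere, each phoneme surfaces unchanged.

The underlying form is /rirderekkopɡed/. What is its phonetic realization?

[rirdeɾekkopɡet]

/r/ (word-initial) fails the environment for rule 2, so it stays [r].
/r/ (between /i/ and /d/): rule 2 targets it, but not between two vowels → unchanged [r].
/d/ — between /r/ and /e/; rule 1 does not apply here → [d].
Rule 2 applies to /r/ (between /e/ and /e/: between two vowels) → [ɾ].
/ɡ/ — between /p/ and /e/; rule 1 does not apply here → [ɡ].
/d/ (word-final) occurs word-finally → [t] by rule 1.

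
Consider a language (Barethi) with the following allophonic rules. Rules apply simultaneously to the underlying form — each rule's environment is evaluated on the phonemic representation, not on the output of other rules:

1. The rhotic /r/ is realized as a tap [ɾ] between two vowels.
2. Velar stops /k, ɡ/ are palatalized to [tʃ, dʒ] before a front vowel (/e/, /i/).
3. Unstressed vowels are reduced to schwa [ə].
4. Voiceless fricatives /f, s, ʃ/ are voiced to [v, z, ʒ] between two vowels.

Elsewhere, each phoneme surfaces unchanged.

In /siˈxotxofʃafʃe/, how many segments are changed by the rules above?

4

Segments that undergo a rule: /i/ → [ə] (rule 3); /o/ → [ə] (rule 3); /a/ → [ə] (rule 3); /e/ → [ə] (rule 3).
All other segments surface unchanged.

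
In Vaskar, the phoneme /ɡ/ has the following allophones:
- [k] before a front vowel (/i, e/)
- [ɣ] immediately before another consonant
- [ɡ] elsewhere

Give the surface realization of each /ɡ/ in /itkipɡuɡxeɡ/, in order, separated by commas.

[ɡ], [ɣ], [ɡ]

Occurrence 1 (position 6): no conditioning environment matches → elsewhere allophone [ɡ].
Occurrence 2 (position 8): immediately before another consonant → [ɣ].
Occurrence 3 (position 11): no conditioning environment matches → elsewhere allophone [ɡ].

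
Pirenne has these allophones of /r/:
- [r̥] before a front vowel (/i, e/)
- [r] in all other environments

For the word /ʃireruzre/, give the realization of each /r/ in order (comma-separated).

Occurrence 1 (position 3): before a front vowel (/i, e/) → [r̥].
Occurrence 2 (position 5): no conditioning environment matches → elsewhere allophone [r].
Occurrence 3 (position 8): before a front vowel (/i, e/) → [r̥].

[r̥], [r], [r̥]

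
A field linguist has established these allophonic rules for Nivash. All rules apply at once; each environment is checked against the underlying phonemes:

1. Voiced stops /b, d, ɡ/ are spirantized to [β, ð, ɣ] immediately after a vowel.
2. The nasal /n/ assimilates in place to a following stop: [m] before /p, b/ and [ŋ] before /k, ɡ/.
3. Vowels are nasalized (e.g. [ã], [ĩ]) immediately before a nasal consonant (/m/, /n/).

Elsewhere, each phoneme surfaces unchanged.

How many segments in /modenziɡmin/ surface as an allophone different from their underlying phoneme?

Segments that undergo a rule: /d/ → [ð] (rule 1); /e/ → [ẽ] (rule 3); /ɡ/ → [ɣ] (rule 1); /i/ → [ĩ] (rule 3).
All other segments surface unchanged.

4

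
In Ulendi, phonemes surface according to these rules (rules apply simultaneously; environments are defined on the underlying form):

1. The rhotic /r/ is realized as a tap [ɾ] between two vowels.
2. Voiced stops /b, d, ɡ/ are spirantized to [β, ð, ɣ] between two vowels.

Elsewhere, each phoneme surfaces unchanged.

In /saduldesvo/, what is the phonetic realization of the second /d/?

[d]

/d/ (between /l/ and /e/) fails the environment for rule 2, so it stays [d].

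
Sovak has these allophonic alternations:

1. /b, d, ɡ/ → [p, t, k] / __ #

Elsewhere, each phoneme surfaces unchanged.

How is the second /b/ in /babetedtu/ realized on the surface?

[b]

/b/ (between /a/ and /e/) is in the target of rule 1 but the environment (word-finally) is not met → [b].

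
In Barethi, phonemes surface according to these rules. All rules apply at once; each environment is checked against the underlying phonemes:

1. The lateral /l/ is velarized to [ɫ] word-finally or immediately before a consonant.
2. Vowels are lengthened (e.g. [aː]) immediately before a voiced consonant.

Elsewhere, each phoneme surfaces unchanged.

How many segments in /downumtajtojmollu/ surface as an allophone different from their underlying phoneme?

6

Segments that undergo a rule: /o/ → [oː] (rule 2); /u/ → [uː] (rule 2); /a/ → [aː] (rule 2); /o/ → [oː] (rule 2); /o/ → [oː] (rule 2); /l/ → [ɫ] (rule 1).
All other segments surface unchanged.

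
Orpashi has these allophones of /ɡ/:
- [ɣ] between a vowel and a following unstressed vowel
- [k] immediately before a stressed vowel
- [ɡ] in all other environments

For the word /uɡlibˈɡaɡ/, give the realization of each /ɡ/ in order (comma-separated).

[ɡ], [k], [ɡ]

Occurrence 1 (position 2): no conditioning environment matches → elsewhere allophone [ɡ].
Occurrence 2 (position 6): immediately before a stressed vowel → [k].
Occurrence 3 (position 8): no conditioning environment matches → elsewhere allophone [ɡ].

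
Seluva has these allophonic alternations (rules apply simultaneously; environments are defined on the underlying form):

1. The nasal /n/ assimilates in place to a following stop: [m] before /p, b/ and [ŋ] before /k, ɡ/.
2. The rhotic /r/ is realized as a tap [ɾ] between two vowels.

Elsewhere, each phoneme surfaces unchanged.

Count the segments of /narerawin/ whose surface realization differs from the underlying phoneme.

Segments that undergo a rule: /r/ → [ɾ] (rule 2); /r/ → [ɾ] (rule 2).
All other segments surface unchanged.

2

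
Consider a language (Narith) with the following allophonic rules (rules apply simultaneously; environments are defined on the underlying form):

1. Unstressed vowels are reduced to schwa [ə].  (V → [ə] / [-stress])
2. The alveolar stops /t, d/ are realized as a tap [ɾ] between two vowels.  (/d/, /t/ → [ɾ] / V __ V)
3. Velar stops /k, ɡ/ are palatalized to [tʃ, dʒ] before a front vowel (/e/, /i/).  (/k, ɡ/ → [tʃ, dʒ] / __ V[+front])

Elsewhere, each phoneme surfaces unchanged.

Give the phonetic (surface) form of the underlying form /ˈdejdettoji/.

[ˈdejdəttəjə]

/d/ — word-initial; rule 2 does not apply here → [d].
/e/ (between /d/ and /j/): rule 1 targets it, but not in an unstressed syllable → unchanged [e].
/d/ (between /j/ and /e/): rule 2 targets it, but not between two vowels → unchanged [d].
Rule 1 applies to /e/ (between /d/ and /t/: in an unstressed syllable) → [ə].
/t/ — between /e/ and /t/; rule 2 does not apply here → [t].
/t/ (between /t/ and /o/): rule 2 targets it, but not between two vowels → unchanged [t].
/o/ (between /t/ and /j/): in an unstressed syllable, so rule 1 applies → [ə].
/i/ meets the environment for rule 1 (in an unstressed syllable) → [ə].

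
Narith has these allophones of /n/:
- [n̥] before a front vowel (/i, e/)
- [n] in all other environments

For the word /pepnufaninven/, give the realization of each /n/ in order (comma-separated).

Occurrence 1 (position 4): no conditioning environment matches → elsewhere allophone [n].
Occurrence 2 (position 8): before a front vowel (/i, e/) → [n̥].
Occurrence 3 (position 10): no conditioning environment matches → elsewhere allophone [n].
Occurrence 4 (position 13): no conditioning environment matches → elsewhere allophone [n].

[n], [n̥], [n], [n]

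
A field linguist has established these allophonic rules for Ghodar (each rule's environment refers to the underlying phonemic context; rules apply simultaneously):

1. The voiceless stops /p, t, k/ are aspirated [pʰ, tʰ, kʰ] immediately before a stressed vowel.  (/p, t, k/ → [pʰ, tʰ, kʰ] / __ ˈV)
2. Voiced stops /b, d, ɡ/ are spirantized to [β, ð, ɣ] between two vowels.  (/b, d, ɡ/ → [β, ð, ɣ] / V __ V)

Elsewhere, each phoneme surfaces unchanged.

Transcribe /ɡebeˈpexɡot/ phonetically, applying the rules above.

[ɡeβeˈpʰexɡot]

/ɡ/ (word-initial): rule 2 targets it, but not between two vowels → unchanged [ɡ].
/b/ — between /e/ and /e/, between two vowels — surfaces as [β] (rule 2).
/p/ (between /e/ and /e/): immediately before a stressed vowel, so rule 1 applies → [pʰ].
/ɡ/ (between /x/ and /o/) fails the environment for rule 2, so it stays [ɡ].
/t/ (word-final) is in the target of rule 1 but the environment (immediately before a stressed vowel) is not met → [t].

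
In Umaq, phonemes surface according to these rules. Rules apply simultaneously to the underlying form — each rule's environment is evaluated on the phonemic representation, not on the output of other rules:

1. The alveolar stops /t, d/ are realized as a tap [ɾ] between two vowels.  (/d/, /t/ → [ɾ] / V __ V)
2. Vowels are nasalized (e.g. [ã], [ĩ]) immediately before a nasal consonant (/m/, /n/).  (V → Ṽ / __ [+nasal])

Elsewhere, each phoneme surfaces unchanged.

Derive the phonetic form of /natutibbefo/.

[naɾuɾibbefo]

/n/ (word-initial): no rule targets it → [n].
/a/ (between /n/ and /t/) is in the target of rule 2 but the environment (before a nasal consonant) is not met → [a].
/t/ meets the environment for rule 1 (between two vowels) → [ɾ].
/u/ (between /t/ and /t/) is in the target of rule 2 but the environment (before a nasal consonant) is not met → [u].
/t/ (between /u/ and /i/): between two vowels, so rule 1 applies → [ɾ].
/i/ — between /t/ and /b/; rule 2 does not apply here → [i].
/b/ (between /i/ and /b/) is unaffected → [b].
/b/ (between /b/ and /e/) is unaffected → [b].
/e/ (between /b/ and /f/) is in the target of rule 2 but the environment (before a nasal consonant) is not met → [e].
/f/ (between /e/ and /o/): no rule targets it → [f].
/o/ (word-final) fails the environment for rule 2, so it stays [o].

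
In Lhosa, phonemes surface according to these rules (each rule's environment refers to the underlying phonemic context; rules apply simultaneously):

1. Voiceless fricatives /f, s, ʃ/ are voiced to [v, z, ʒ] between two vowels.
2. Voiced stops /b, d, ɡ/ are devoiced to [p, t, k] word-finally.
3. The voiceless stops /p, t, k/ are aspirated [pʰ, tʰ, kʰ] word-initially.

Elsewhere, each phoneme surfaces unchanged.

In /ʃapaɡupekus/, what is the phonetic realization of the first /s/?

/s/ (word-final): rule 1 targets it, but not between two vowels → unchanged [s].

[s]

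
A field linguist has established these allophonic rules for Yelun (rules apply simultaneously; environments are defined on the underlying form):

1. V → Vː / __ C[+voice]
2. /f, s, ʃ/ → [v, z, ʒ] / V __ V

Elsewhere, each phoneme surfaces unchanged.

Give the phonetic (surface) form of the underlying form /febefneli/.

[feːbefneːli]

/f/ (word-initial): rule 2 targets it, but not between two vowels → unchanged [f].
/e/ (between /f/ and /b/) occurs before a voiced consonant → [eː] by rule 1.
/e/ (between /b/ and /f/) fails the environment for rule 1, so it stays [e].
/f/ (between /e/ and /n/) fails the environment for rule 2, so it stays [f].
/e/ (between /n/ and /l/) occurs before a voiced consonant → [eː] by rule 1.
/i/ (word-final): rule 1 targets it, but not before a voiced consonant → unchanged [i].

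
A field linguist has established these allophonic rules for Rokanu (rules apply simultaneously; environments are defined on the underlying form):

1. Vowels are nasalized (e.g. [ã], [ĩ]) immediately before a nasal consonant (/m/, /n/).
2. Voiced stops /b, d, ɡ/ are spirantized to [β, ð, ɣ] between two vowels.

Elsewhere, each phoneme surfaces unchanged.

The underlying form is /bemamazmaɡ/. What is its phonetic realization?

/b/ — word-initial; rule 2 does not apply here → [b].
/e/ (between /b/ and /m/): before a nasal consonant, so rule 1 applies → [ẽ].
/m/ (between /e/ and /a/) is unaffected → [m].
/a/ (between /m/ and /m/) occurs before a nasal consonant → [ã] by rule 1.
/m/ — not in any rule's target class → [m].
/a/ (between /m/ and /z/) is in the target of rule 1 but the environment (before a nasal consonant) is not met → [a].
/z/ stays [z].
/m/ (between /z/ and /a/) is unaffected → [m].
/a/ (between /m/ and /ɡ/): rule 1 targets it, but not before a nasal consonant → unchanged [a].
/ɡ/ (word-final): rule 2 targets it, but not between two vowels → unchanged [ɡ].

[bẽmãmazmaɡ]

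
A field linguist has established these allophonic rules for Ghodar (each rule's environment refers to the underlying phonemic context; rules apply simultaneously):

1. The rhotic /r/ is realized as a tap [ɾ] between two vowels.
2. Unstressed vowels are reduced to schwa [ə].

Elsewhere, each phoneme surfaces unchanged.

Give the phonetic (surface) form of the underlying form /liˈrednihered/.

[ləˈɾednəhəɾəd]

/l/ (word-initial): no rule targets it → [l].
/i/ — between /l/ and /r/, in an unstressed syllable — surfaces as [ə] (rule 2).
/r/ — between /i/ and /e/, between two vowels — surfaces as [ɾ] (rule 1).
/e/ (between /r/ and /d/) fails the environment for rule 2, so it stays [e].
/d/ (between /e/ and /n/) is unaffected → [d].
/n/ stays [n].
/i/ (between /n/ and /h/): in an unstressed syllable, so rule 2 applies → [ə].
/h/ — not in any rule's target class → [h].
/e/ (between /h/ and /r/) occurs in an unstressed syllable → [ə] by rule 2.
/r/ (between /e/ and /e/): between two vowels, so rule 1 applies → [ɾ].
/e/ (between /r/ and /d/) occurs in an unstressed syllable → [ə] by rule 2.
/d/ (word-final) is unaffected → [d].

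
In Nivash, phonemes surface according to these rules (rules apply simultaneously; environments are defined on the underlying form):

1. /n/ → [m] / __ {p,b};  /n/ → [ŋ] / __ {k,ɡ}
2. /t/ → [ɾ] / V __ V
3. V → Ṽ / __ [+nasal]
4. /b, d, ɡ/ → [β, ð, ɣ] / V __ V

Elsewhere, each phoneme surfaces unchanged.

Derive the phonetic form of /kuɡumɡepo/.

/k/ (word-initial) is unaffected → [k].
/u/ (between /k/ and /ɡ/) fails the environment for rule 3, so it stays [u].
/ɡ/ meets the environment for rule 4 (between two vowels) → [ɣ].
Rule 3 applies to /u/ (between /ɡ/ and /m/: before a nasal consonant) → [ũ].
/m/ — not in any rule's target class → [m].
/ɡ/ (between /m/ and /e/) fails the environment for rule 4, so it stays [ɡ].
/e/ (between /ɡ/ and /p/) fails the environment for rule 3, so it stays [e].
/p/ — not in any rule's target class → [p].
/o/ (word-final) is in the target of rule 3 but the environment (before a nasal consonant) is not met → [o].

[kuɣũmɡepo]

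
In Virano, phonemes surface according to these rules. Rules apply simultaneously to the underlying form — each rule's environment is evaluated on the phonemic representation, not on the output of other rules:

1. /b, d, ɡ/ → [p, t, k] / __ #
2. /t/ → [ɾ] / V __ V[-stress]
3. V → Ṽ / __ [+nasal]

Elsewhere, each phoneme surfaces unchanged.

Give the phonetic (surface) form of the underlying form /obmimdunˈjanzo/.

[obmĩmdũnˈjãnzo]

/o/ (word-initial) is in the target of rule 3 but the environment (before a nasal consonant) is not met → [o].
/b/ (between /o/ and /m/) fails the environment for rule 1, so it stays [b].
/m/ (between /b/ and /i/) is unaffected → [m].
Rule 3 applies to /i/ (between /m/ and /m/: before a nasal consonant) → [ĩ].
/m/ (between /i/ and /d/): no rule targets it → [m].
/d/ — between /m/ and /u/; rule 1 does not apply here → [d].
/u/ — between /d/ and /n/, before a nasal consonant — surfaces as [ũ] (rule 3).
/n/ stays [n].
/j/ — not in any rule's target class → [j].
/a/ (between /j/ and /n/) occurs before a nasal consonant → [ã] by rule 3.
/n/ stays [n].
/z/ (between /n/ and /o/) is unaffected → [z].
/o/ (word-final) is in the target of rule 3 but the environment (before a nasal consonant) is not met → [o].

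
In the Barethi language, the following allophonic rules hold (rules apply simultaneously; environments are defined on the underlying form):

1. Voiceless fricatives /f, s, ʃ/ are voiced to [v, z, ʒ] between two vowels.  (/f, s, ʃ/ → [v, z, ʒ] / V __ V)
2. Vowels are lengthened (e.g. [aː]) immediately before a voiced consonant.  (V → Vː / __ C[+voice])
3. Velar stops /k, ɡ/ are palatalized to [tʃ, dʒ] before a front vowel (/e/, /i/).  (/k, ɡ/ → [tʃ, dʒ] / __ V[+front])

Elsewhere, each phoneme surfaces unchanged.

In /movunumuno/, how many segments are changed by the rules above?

Segments that undergo a rule: /o/ → [oː] (rule 2); /u/ → [uː] (rule 2); /u/ → [uː] (rule 2); /u/ → [uː] (rule 2).
All other segments surface unchanged.

4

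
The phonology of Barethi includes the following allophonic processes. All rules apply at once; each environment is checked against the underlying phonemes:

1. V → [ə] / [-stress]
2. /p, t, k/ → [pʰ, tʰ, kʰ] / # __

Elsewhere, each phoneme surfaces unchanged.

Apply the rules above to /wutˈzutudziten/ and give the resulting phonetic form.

[wətˈzutədzətən]

/w/ — not in any rule's target class → [w].
Rule 1 applies to /u/ (between /w/ and /t/: in an unstressed syllable) → [ə].
/t/ — between /u/ and /z/; rule 2 does not apply here → [t].
/z/ (between /t/ and /u/): no rule targets it → [z].
/u/ (between /z/ and /t/) fails the environment for rule 1, so it stays [u].
/t/ — between /u/ and /u/; rule 2 does not apply here → [t].
/u/ meets the environment for rule 1 (in an unstressed syllable) → [ə].
/d/ stays [d].
/z/ (between /d/ and /i/): no rule targets it → [z].
/i/ (between /z/ and /t/) occurs in an unstressed syllable → [ə] by rule 1.
/t/ (between /i/ and /e/): rule 2 targets it, but not word-initially → unchanged [t].
Rule 1 applies to /e/ (between /t/ and /n/: in an unstressed syllable) → [ə].
/n/ (word-final): no rule targets it → [n].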